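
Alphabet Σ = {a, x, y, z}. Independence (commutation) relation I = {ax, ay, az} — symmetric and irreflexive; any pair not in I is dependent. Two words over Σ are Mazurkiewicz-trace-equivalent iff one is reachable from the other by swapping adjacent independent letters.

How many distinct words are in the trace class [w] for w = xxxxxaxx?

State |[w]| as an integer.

#0=x has no predecessor
#1=x depends on [0:x]
#2=x depends on [1:x]
#3=x depends on [2:x]
#4=x depends on [3:x]
#5=a has no predecessor
#6=x depends on [4:x]
#7=x depends on [6:x]
sources: [0:x, 5:a]
N(rest) = Σ N(rest − s) over sources s of rest; N(one piece) = 1:
  size 1 → [5]=1  [7]=1
  size 2 → [5,7]=2  [6,7]=1
  size 3 → [4,6,7]=1  [5,6,7]=3
  size 4 → [3,4,6,7]=1  [4,5,6,7]=4
  size 5 → [2,3,4,6,7]=1  [3,4,5,6,7]=5
  size 6 → [1,2,3,4,6,7]=1  [2,3,4,5,6,7]=6
  first=0(x) contributes 7
  first=5(a) contributes 1
|[w]| = 8

8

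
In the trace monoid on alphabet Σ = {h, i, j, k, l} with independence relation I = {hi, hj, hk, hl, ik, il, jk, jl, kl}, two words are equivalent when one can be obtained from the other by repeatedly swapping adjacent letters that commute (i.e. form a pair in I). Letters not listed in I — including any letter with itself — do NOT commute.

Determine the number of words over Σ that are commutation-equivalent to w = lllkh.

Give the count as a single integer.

20

0(l) covers ∅
1(l) covers 0:l
2(l) covers 1:l
3(k) covers ∅
4(h) covers ∅
floor of heap: 0:l, 3:k, 4:h
completions by unplaced set U, small U first (add the entries for U minus each lowest piece of U):
  |U|=1: {2}:1  {3}:1  {4}:1
  |U|=2: {1,2}:1  {2,3}:2  {2,4}:2  {3,4}:2
  |U|=3: {0,1,2}:1  {1,2,3}:3  {1,2,4}:3  {2,3,4}:6
  start at 0(l): 12
  start at 3(k): 4
  start at 4(h): 4
sum over floor = 20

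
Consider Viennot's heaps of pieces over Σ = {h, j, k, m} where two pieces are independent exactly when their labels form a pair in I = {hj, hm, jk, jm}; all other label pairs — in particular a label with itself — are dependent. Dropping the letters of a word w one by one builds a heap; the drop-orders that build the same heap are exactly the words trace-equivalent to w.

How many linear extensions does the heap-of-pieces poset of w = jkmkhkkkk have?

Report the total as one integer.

9

piece 0:j — minimal
piece 1:k — minimal
piece 2:m rests on {1:k}
piece 3:k rests on {2:m}
piece 4:h rests on {3:k}
piece 5:k rests on {4:h}
piece 6:k rests on {5:k}
piece 7:k rests on {6:k}
piece 8:k rests on {7:k}
minimal pieces: {0:j, 1:k}
ways to finish when only these pieces remain (= sum over removing one remaining piece with nothing left below it):
  1 left: {0}→1  {8}→1
  2 left: {0,8}→2  {7,8}→1
  3 left: {0,7,8}→3  {6,7,8}→1
  4 left: {0,6,7,8}→4  {5,6,7,8}→1
  5 left: {0,5,6,7,8}→5  {4,5,6,7,8}→1
  6 left: {0,4,5,6,7,8}→6  {3,4,5,6,7,8}→1
  7 left: {0,3,4,5,6,7,8}→7  {2,3,4,5,6,7,8}→1
  placing 0:j first → 1 extensions
  placing 1:k first → 8 extensions
total linear extensions = 9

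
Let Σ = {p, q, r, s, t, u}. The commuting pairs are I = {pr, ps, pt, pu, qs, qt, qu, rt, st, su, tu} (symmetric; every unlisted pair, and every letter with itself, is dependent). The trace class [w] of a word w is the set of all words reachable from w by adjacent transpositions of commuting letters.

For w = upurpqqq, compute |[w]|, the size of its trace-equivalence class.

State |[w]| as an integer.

10

0(u) covers ∅
1(p) covers ∅
2(u) covers 0:u
3(r) covers 2:u
4(p) covers 1:p
5(q) covers 3:r, 4:p
6(q) covers 5:q
7(q) covers 6:q
floor of heap: 0:u, 1:p
completions by unplaced set U, small U first (add the entries for U minus each lowest piece of U):
  |U|=1: {7}:1
  |U|=2: {6,7}:1
  |U|=3: {5,6,7}:1
  |U|=4: {3,5,6,7}:1  {4,5,6,7}:1
  |U|=5: {1,4,5,6,7}:1  {2,3,5,6,7}:1  {3,4,5,6,7}:2
  |U|=6: {0,2,3,5,6,7}:1  {1,3,4,5,6,7}:3  {2,3,4,5,6,7}:3
  start at 0(u): 6
  start at 1(p): 4
sum over floor = 10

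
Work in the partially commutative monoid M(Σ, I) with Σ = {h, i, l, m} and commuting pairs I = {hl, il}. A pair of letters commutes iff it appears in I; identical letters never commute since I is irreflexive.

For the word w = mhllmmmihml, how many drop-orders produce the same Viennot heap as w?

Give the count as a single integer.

piece 0:m — minimal
piece 1:h rests on {0:m}
piece 2:l rests on {0:m}
piece 3:l rests on {2:l}
piece 4:m rests on {1:h, 3:l}
piece 5:m rests on {4:m}
piece 6:m rests on {5:m}
piece 7:i rests on {6:m}
piece 8:h rests on {7:i}
piece 9:m rests on {8:h}
piece 10:l rests on {9:m}
minimal pieces: {0:m}
ways to finish when only these pieces remain (= sum over removing one remaining piece with nothing left below it):
  1 left: {10}→1
  2 left: {9,10}→1
  3 left: {8,9,10}→1
  4 left: {7,8,9,10}→1
  5 left: {6,7,8,9,10}→1
  6 left: {5,6,7,8,9,10}→1
  7 left: {4,5,6,7,8,9,10}→1
  8 left: {1,4,5,6,7,8,9,10}→1  {3,4,5,6,7,8,9,10}→1
  9 left: {1,3,4,5,6,7,8,9,10}→2  {2,3,4,5,6,7,8,9,10}→1
  placing 0:m first → 3 extensions

3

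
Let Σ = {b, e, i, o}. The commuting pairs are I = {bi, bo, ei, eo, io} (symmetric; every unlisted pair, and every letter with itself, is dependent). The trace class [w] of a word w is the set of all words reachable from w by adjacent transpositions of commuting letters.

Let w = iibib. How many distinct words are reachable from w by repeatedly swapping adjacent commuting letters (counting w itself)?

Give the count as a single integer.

10

#0=i has no predecessor
#1=i depends on [0:i]
#2=b has no predecessor
#3=i depends on [1:i]
#4=b depends on [2:b]
sources: [0:i, 2:b]
N(rest) = Σ N(rest − s) over sources s of rest; N(one piece) = 1:
  size 1 → [3]=1  [4]=1
  size 2 → [1,3]=1  [2,4]=1  [3,4]=2
  size 3 → [0,1,3]=1  [1,3,4]=3  [2,3,4]=3
  first=0(i) contributes 6
  first=2(b) contributes 4
|[w]| = 10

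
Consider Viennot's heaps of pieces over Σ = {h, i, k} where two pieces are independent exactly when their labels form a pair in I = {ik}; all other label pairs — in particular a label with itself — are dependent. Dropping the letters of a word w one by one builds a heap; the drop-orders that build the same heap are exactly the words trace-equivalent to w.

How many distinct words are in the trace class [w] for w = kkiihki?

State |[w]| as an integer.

12

0(k) covers ∅
1(k) covers 0:k
2(i) covers ∅
3(i) covers 2:i
4(h) covers 1:k, 3:i
5(k) covers 4:h
6(i) covers 4:h
floor of heap: 0:k, 2:i
completions by unplaced set U, small U first (add the entries for U minus each lowest piece of U):
  |U|=1: {5}:1  {6}:1
  |U|=2: {5,6}:2
  |U|=3: {4,5,6}:2
  |U|=4: {1,4,5,6}:2  {3,4,5,6}:2
  |U|=5: {0,1,4,5,6}:2  {1,3,4,5,6}:4  {2,3,4,5,6}:2
  start at 0(k): 6
  start at 2(i): 6
sum over floor = 12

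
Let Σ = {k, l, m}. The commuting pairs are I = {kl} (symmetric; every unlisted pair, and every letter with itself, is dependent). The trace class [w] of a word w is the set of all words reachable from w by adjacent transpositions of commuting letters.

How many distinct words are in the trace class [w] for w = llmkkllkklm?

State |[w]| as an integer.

35

#0=l has no predecessor
#1=l depends on [0:l]
#2=m depends on [1:l]
#3=k depends on [2:m]
#4=k depends on [3:k]
#5=l depends on [2:m]
#6=l depends on [5:l]
#7=k depends on [4:k]
#8=k depends on [7:k]
#9=l depends on [6:l]
#10=m depends on [8:k, 9:l]
sources: [0:l]
N(rest) = Σ N(rest − s) over sources s of rest; N(one piece) = 1:
  size 1 → [10]=1
  size 2 → [8,10]=1  [9,10]=1
  size 3 → [6,9,10]=1  [7,8,10]=1  [8,9,10]=2
  size 4 → [4,7,8,10]=1  [5,6,9,10]=1  [6,8,9,10]=3  [7,8,9,10]=3
  size 5 → [3,4,7,8,10]=1  [4,7,8,9,10]=4  [5,6,8,9,10]=4  [6,7,8,9,10]=6
  size 6 → [3,4,7,8,9,10]=5  [4,6,7,8,9,10]=10  [5,6,7,8,9,10]=10
  size 7 → [3,4,6,7,8,9,10]=15  [4,5,6,7,8,9,10]=20
  size 8 → [3,4,5,6,7,8,9,10]=35
  size 9 → [2,3,4,5,6,7,8,9,10]=35
  first=0(l) contributes 35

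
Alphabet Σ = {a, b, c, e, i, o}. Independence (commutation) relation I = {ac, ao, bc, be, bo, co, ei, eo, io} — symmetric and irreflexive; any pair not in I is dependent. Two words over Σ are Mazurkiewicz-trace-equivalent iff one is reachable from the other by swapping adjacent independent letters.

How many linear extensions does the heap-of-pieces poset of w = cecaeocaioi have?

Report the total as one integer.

220

drop 0:c onto floor
drop 1:e onto {0:c}
drop 2:c onto {1:e}
drop 3:a onto {1:e}
drop 4:e onto {2:c, 3:a}
drop 5:o onto floor
drop 6:c onto {4:e}
drop 7:a onto {4:e}
drop 8:i onto {6:c, 7:a}
drop 9:o onto {5:o}
drop 10:i onto {8:i}
ground layer = {0:c, 5:o}
drop-orders for the pieces not yet dropped (sum over which currently-grounded one goes next):
  1 to go: {9} 1  {10} 1
  2 to go: {5,9} 1  {8,10} 1  {9,10} 2
  3 to go: {5,9,10} 3  {6,8,10} 1  {7,8,10} 1  {8,9,10} 3
  4 to go: {5,8,9,10} 6  {6,7,8,10} 2  {6,8,9,10} 4  {7,8,9,10} 4
  5 to go: {4,6,7,8,10} 2  {5,6,8,9,10} 10  {5,7,8,9,10} 10  {6,7,8,9,10} 10
  6 to go: {2,4,6,7,8,10} 2  {3,4,6,7,8,10} 2  {4,6,7,8,9,10} 12  {5,6,7,8,9,10} 30
  7 to go: {2,3,4,6,7,8,10} 4  {2,4,6,7,8,9,10} 14  {3,4,6,7,8,9,10} 14  {4,5,6,7,8,9,10} 42
  8 to go: {1,2,3,4,6,7,8,10} 4  {2,3,4,6,7,8,9,10} 32  {2,4,5,6,7,8,9,10} 56  {3,4,5,6,7,8,9,10} 56
  9 to go: {0,1,2,3,4,6,7,8,10} 4  {1,2,3,4,6,7,8,9,10} 36  {2,3,4,5,6,7,8,9,10} 144
  if 0:c drops first: 180 orders
  if 5:o drops first: 40 orders
heap linearizations: 220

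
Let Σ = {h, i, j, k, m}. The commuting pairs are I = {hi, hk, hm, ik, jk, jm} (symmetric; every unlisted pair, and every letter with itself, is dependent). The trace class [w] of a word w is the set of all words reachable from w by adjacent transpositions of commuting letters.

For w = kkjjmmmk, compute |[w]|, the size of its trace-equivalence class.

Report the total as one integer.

28

drop 0:k onto floor
drop 1:k onto {0:k}
drop 2:j onto floor
drop 3:j onto {2:j}
drop 4:m onto {1:k}
drop 5:m onto {4:m}
drop 6:m onto {5:m}
drop 7:k onto {6:m}
ground layer = {0:k, 2:j}
drop-orders for the pieces not yet dropped (sum over which currently-grounded one goes next):
  1 to go: {3} 1  {7} 1
  2 to go: {2,3} 1  {3,7} 2  {6,7} 1
  3 to go: {2,3,7} 3  {3,6,7} 3  {5,6,7} 1
  4 to go: {2,3,6,7} 6  {3,5,6,7} 4  {4,5,6,7} 1
  5 to go: {1,4,5,6,7} 1  {2,3,5,6,7} 10  {3,4,5,6,7} 5
  6 to go: {0,1,4,5,6,7} 1  {1,3,4,5,6,7} 6  {2,3,4,5,6,7} 15
  if 0:k drops first: 21 orders
  if 2:j drops first: 7 orders
heap linearizations: 28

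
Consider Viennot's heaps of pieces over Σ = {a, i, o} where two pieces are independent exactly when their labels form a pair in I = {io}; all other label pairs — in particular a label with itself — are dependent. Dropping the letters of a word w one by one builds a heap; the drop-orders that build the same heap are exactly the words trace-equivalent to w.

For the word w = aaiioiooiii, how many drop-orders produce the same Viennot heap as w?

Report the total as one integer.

84

drop 0:a onto floor
drop 1:a onto {0:a}
drop 2:i onto {1:a}
drop 3:i onto {2:i}
drop 4:o onto {1:a}
drop 5:i onto {3:i}
drop 6:o onto {4:o}
drop 7:o onto {6:o}
drop 8:i onto {5:i}
drop 9:i onto {8:i}
drop 10:i onto {9:i}
ground layer = {0:a}
drop-orders for the pieces not yet dropped (sum over which currently-grounded one goes next):
  1 to go: {7} 1  {10} 1
  2 to go: {6,7} 1  {7,10} 2  {9,10} 1
  3 to go: {4,6,7} 1  {6,7,10} 3  {7,9,10} 3  {8,9,10} 1
  4 to go: {4,6,7,10} 4  {5,8,9,10} 1  {6,7,9,10} 6  {7,8,9,10} 4
  5 to go: {3,5,8,9,10} 1  {4,6,7,9,10} 10  {5,7,8,9,10} 5  {6,7,8,9,10} 10
  6 to go: {2,3,5,8,9,10} 1  {3,5,7,8,9,10} 6  {4,6,7,8,9,10} 20  {5,6,7,8,9,10} 15
  7 to go: {2,3,5,7,8,9,10} 7  {3,5,6,7,8,9,10} 21  {4,5,6,7,8,9,10} 35
  8 to go: {2,3,5,6,7,8,9,10} 28  {3,4,5,6,7,8,9,10} 56
  9 to go: {2,3,4,5,6,7,8,9,10} 84
  if 0:a drops first: 84 orders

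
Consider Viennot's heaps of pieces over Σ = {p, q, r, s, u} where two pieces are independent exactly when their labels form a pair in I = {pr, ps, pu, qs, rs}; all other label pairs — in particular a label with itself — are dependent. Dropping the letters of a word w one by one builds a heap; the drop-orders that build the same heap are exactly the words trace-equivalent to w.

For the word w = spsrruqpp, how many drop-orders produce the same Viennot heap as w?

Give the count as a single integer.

drop 0:s onto floor
drop 1:p onto floor
drop 2:s onto {0:s}
drop 3:r onto floor
drop 4:r onto {3:r}
drop 5:u onto {2:s, 4:r}
drop 6:q onto {1:p, 5:u}
drop 7:p onto {6:q}
drop 8:p onto {7:p}
ground layer = {0:s, 1:p, 3:r}
drop-orders for the pieces not yet dropped (sum over which currently-grounded one goes next):
  1 to go: {8} 1
  2 to go: {7,8} 1
  3 to go: {6,7,8} 1
  4 to go: {1,6,7,8} 1  {5,6,7,8} 1
  5 to go: {1,5,6,7,8} 2  {2,5,6,7,8} 1  {4,5,6,7,8} 1
  6 to go: {0,2,5,6,7,8} 1  {1,2,5,6,7,8} 3  {1,4,5,6,7,8} 3  {2,4,5,6,7,8} 2  {3,4,5,6,7,8} 1
  7 to go: {0,1,2,5,6,7,8} 4  {0,2,4,5,6,7,8} 3  {1,2,4,5,6,7,8} 8  {1,3,4,5,6,7,8} 4  {2,3,4,5,6,7,8} 3
  if 0:s drops first: 15 orders
  if 1:p drops first: 6 orders
  if 3:r drops first: 15 orders
heap linearizations: 36

36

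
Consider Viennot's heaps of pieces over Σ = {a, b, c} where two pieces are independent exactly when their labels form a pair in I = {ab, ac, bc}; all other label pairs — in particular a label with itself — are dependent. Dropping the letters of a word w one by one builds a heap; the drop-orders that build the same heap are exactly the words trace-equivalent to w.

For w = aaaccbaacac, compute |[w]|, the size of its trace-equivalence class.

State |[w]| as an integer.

2310

piece 0:a — minimal
piece 1:a rests on {0:a}
piece 2:a rests on {1:a}
piece 3:c — minimal
piece 4:c rests on {3:c}
piece 5:b — minimal
piece 6:a rests on {2:a}
piece 7:a rests on {6:a}
piece 8:c rests on {4:c}
piece 9:a rests on {7:a}
piece 10:c rests on {8:c}
minimal pieces: {0:a, 3:c, 5:b}
ways to finish when only these pieces remain (= sum over removing one remaining piece with nothing left below it):
  1 left: {5}→1  {9}→1  {10}→1
  2 left: {5,9}→2  {5,10}→2  {7,9}→1  {8,10}→1  {9,10}→2
  3 left: {4,8,10}→1  {5,7,9}→3  {5,8,10}→3  {5,9,10}→6  {6,7,9}→1  {7,9,10}→3  {8,9,10}→3
  4 left: {2,6,7,9}→1  {3,4,8,10}→1  {4,5,8,10}→4  {4,8,9,10}→4  {5,6,7,9}→4  {5,7,9,10}→12  {5,8,9,10}→12  {6,7,9,10}→4  {7,8,9,10}→6
  5 left: {1,2,6,7,9}→1  {2,5,6,7,9}→5  {2,6,7,9,10}→5  {3,4,5,8,10}→5  {3,4,8,9,10}→5  {4,5,8,9,10}→20  {4,7,8,9,10}→10  {5,6,7,9,10}→20  {5,7,8,9,10}→30  {6,7,8,9,10}→10
  6 left: {0,1,2,6,7,9}→1  {1,2,5,6,7,9}→6  {1,2,6,7,9,10}→6  {2,5,6,7,9,10}→30  {2,6,7,8,9,10}→15  {3,4,5,8,9,10}→30  {3,4,7,8,9,10}→15  {4,5,7,8,9,10}→60  {4,6,7,8,9,10}→20  {5,6,7,8,9,10}→60
  7 left: {0,1,2,5,6,7,9}→7  {0,1,2,6,7,9,10}→7  {1,2,5,6,7,9,10}→42  {1,2,6,7,8,9,10}→21  {2,4,6,7,8,9,10}→35  {2,5,6,7,8,9,10}→105  {3,4,5,7,8,9,10}→105  {3,4,6,7,8,9,10}→35  {4,5,6,7,8,9,10}→140
  8 left: {0,1,2,5,6,7,9,10}→56  {0,1,2,6,7,8,9,10}→28  {1,2,4,6,7,8,9,10}→56  {1,2,5,6,7,8,9,10}→168  {2,3,4,6,7,8,9,10}→70  {2,4,5,6,7,8,9,10}→280  {3,4,5,6,7,8,9,10}→280
  9 left: {0,1,2,4,6,7,8,9,10}→84  {0,1,2,5,6,7,8,9,10}→252  {1,2,3,4,6,7,8,9,10}→126  {1,2,4,5,6,7,8,9,10}→504  {2,3,4,5,6,7,8,9,10}→630
  placing 0:a first → 1260 extensions
  placing 3:c first → 840 extensions
  placing 5:b first → 210 extensions
total linear extensions = 2310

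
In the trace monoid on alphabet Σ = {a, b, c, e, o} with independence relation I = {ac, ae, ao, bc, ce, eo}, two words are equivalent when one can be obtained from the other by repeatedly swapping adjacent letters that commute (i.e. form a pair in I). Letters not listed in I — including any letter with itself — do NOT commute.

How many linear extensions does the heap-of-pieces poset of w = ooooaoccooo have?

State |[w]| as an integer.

11

#0=o has no predecessor
#1=o depends on [0:o]
#2=o depends on [1:o]
#3=o depends on [2:o]
#4=a has no predecessor
#5=o depends on [3:o]
#6=c depends on [5:o]
#7=c depends on [6:c]
#8=o depends on [7:c]
#9=o depends on [8:o]
#10=o depends on [9:o]
sources: [0:o, 4:a]
N(rest) = Σ N(rest − s) over sources s of rest; N(one piece) = 1:
  size 1 → [4]=1  [10]=1
  size 2 → [4,10]=2  [9,10]=1
  size 3 → [4,9,10]=3  [8,9,10]=1
  size 4 → [4,8,9,10]=4  [7,8,9,10]=1
  size 5 → [4,7,8,9,10]=5  [6,7,8,9,10]=1
  size 6 → [4,6,7,8,9,10]=6  [5,6,7,8,9,10]=1
  size 7 → [3,5,6,7,8,9,10]=1  [4,5,6,7,8,9,10]=7
  size 8 → [2,3,5,6,7,8,9,10]=1  [3,4,5,6,7,8,9,10]=8
  size 9 → [1,2,3,5,6,7,8,9,10]=1  [2,3,4,5,6,7,8,9,10]=9
  first=0(o) contributes 10
  first=4(a) contributes 1
|[w]| = 11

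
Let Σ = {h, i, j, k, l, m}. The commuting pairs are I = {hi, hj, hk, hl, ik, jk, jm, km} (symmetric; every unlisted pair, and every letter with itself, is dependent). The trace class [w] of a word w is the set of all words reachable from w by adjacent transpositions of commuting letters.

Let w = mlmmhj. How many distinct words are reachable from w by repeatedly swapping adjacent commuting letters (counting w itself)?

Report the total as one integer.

drop 0:m onto floor
drop 1:l onto {0:m}
drop 2:m onto {1:l}
drop 3:m onto {2:m}
drop 4:h onto {3:m}
drop 5:j onto {1:l}
ground layer = {0:m}
drop-orders for the pieces not yet dropped (sum over which currently-grounded one goes next):
  1 to go: {4} 1  {5} 1
  2 to go: {3,4} 1  {4,5} 2
  3 to go: {2,3,4} 1  {3,4,5} 3
  4 to go: {2,3,4,5} 4
  if 0:m drops first: 4 orders

4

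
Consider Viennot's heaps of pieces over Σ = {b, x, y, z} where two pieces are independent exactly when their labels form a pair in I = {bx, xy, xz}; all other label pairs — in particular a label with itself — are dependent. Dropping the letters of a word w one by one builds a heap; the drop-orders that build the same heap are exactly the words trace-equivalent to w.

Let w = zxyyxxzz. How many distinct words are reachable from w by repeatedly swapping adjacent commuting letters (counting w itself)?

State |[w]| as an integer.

56

drop 0:z onto floor
drop 1:x onto floor
drop 2:y onto {0:z}
drop 3:y onto {2:y}
drop 4:x onto {1:x}
drop 5:x onto {4:x}
drop 6:z onto {3:y}
drop 7:z onto {6:z}
ground layer = {0:z, 1:x}
drop-orders for the pieces not yet dropped (sum over which currently-grounded one goes next):
  1 to go: {5} 1  {7} 1
  2 to go: {4,5} 1  {5,7} 2  {6,7} 1
  3 to go: {1,4,5} 1  {3,6,7} 1  {4,5,7} 3  {5,6,7} 3
  4 to go: {1,4,5,7} 4  {2,3,6,7} 1  {3,5,6,7} 4  {4,5,6,7} 6
  5 to go: {0,2,3,6,7} 1  {1,4,5,6,7} 10  {2,3,5,6,7} 5  {3,4,5,6,7} 10
  6 to go: {0,2,3,5,6,7} 6  {1,3,4,5,6,7} 20  {2,3,4,5,6,7} 15
  if 0:z drops first: 35 orders
  if 1:x drops first: 21 orders
heap linearizations: 56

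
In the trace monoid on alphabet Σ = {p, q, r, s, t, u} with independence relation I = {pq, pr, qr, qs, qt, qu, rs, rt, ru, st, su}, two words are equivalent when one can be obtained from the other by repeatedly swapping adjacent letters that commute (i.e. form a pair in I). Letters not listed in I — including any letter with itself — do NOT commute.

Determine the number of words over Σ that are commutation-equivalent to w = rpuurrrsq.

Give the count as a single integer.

drop 0:r onto floor
drop 1:p onto floor
drop 2:u onto {1:p}
drop 3:u onto {2:u}
drop 4:r onto {0:r}
drop 5:r onto {4:r}
drop 6:r onto {5:r}
drop 7:s onto {1:p}
drop 8:q onto floor
ground layer = {0:r, 1:p, 8:q}
drop-orders for the pieces not yet dropped (sum over which currently-grounded one goes next):
  1 to go: {3} 1  {6} 1  {7} 1  {8} 1
  2 to go: {2,3} 1  {3,6} 2  {3,7} 2  {3,8} 2  {5,6} 1  {6,7} 2  {6,8} 2  {7,8} 2
  3 to go: {2,3,6} 3  {2,3,7} 3  {2,3,8} 3  {3,5,6} 3  {3,6,7} 6  {3,6,8} 6  {3,7,8} 6  {4,5,6} 1  {5,6,7} 3  {5,6,8} 3  {6,7,8} 6
  4 to go: {0,4,5,6} 1  {1,2,3,7} 3  {2,3,5,6} 6  {2,3,6,7} 12  {2,3,6,8} 12  {2,3,7,8} 12  {3,4,5,6} 4  {3,5,6,7} 12  {3,5,6,8} 12  {3,6,7,8} 24  {4,5,6,7} 4  {4,5,6,8} 4  {5,6,7,8} 12
  5 to go: {0,3,4,5,6} 5  {0,4,5,6,7} 5  {0,4,5,6,8} 5  {1,2,3,6,7} 15  {1,2,3,7,8} 15  {2,3,4,5,6} 10  {2,3,5,6,7} 30  {2,3,5,6,8} 30  {2,3,6,7,8} 60  {3,4,5,6,7} 20  {3,4,5,6,8} 20  {3,5,6,7,8} 60  {4,5,6,7,8} 20
  6 to go: {0,2,3,4,5,6} 15  {0,3,4,5,6,7} 30  {0,3,4,5,6,8} 30  {0,4,5,6,7,8} 30  {1,2,3,5,6,7} 45  {1,2,3,6,7,8} 90  {2,3,4,5,6,7} 60  {2,3,4,5,6,8} 60  {2,3,5,6,7,8} 180  {3,4,5,6,7,8} 120
  7 to go: {0,2,3,4,5,6,7} 105  {0,2,3,4,5,6,8} 105  {0,3,4,5,6,7,8} 210  {1,2,3,4,5,6,7} 105  {1,2,3,5,6,7,8} 315  {2,3,4,5,6,7,8} 420
  if 0:r drops first: 840 orders
  if 1:p drops first: 840 orders
  if 8:q drops first: 210 orders
heap linearizations: 1890

1890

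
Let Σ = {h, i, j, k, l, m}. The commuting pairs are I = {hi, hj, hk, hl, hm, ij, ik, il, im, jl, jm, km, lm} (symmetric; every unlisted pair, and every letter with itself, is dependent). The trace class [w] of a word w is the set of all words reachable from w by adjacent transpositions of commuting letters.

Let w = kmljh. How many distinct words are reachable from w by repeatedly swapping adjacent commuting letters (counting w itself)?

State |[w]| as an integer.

40

0(k) covers ∅
1(m) covers ∅
2(l) covers 0:k
3(j) covers 0:k
4(h) covers ∅
floor of heap: 0:k, 1:m, 4:h
completions by unplaced set U, small U first (add the entries for U minus each lowest piece of U):
  |U|=1: {1}:1  {2}:1  {3}:1  {4}:1
  |U|=2: {1,2}:2  {1,3}:2  {1,4}:2  {2,3}:2  {2,4}:2  {3,4}:2
  |U|=3: {0,2,3}:2  {1,2,3}:6  {1,2,4}:6  {1,3,4}:6  {2,3,4}:6
  start at 0(k): 24
  start at 1(m): 8
  start at 4(h): 8
sum over floor = 40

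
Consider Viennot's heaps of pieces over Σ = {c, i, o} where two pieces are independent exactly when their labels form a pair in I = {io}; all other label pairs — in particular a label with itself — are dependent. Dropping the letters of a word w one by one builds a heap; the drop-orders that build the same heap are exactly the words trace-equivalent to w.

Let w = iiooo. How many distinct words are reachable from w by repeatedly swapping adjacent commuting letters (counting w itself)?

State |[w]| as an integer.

10

0(i) covers ∅
1(i) covers 0:i
2(o) covers ∅
3(o) covers 2:o
4(o) covers 3:o
floor of heap: 0:i, 2:o
completions by unplaced set U, small U first (add the entries for U minus each lowest piece of U):
  |U|=1: {1}:1  {4}:1
  |U|=2: {0,1}:1  {1,4}:2  {3,4}:1
  |U|=3: {0,1,4}:3  {1,3,4}:3  {2,3,4}:1
  start at 0(i): 4
  start at 2(o): 6
sum over floor = 10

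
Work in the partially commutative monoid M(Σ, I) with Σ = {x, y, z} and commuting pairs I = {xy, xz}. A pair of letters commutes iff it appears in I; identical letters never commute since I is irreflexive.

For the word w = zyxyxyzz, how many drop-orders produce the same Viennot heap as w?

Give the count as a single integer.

piece 0:z — minimal
piece 1:y rests on {0:z}
piece 2:x — minimal
piece 3:y rests on {1:y}
piece 4:x rests on {2:x}
piece 5:y rests on {3:y}
piece 6:z rests on {5:y}
piece 7:z rests on {6:z}
minimal pieces: {0:z, 2:x}
ways to finish when only these pieces remain (= sum over removing one remaining piece with nothing left below it):
  1 left: {4}→1  {7}→1
  2 left: {2,4}→1  {4,7}→2  {6,7}→1
  3 left: {2,4,7}→3  {4,6,7}→3  {5,6,7}→1
  4 left: {2,4,6,7}→6  {3,5,6,7}→1  {4,5,6,7}→4
  5 left: {1,3,5,6,7}→1  {2,4,5,6,7}→10  {3,4,5,6,7}→5
  6 left: {0,1,3,5,6,7}→1  {1,3,4,5,6,7}→6  {2,3,4,5,6,7}→15
  placing 0:z first → 21 extensions
  placing 2:x first → 7 extensions
total linear extensions = 28

28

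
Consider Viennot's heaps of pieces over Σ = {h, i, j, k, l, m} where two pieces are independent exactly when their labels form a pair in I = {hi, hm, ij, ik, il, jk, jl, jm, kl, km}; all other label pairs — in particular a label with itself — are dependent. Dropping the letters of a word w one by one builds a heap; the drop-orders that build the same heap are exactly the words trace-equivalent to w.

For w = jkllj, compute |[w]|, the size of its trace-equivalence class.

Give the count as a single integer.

30

#0=j has no predecessor
#1=k has no predecessor
#2=l has no predecessor
#3=l depends on [2:l]
#4=j depends on [0:j]
sources: [0:j, 1:k, 2:l]
N(rest) = Σ N(rest − s) over sources s of rest; N(one piece) = 1:
  size 1 → [1]=1  [3]=1  [4]=1
  size 2 → [0,4]=1  [1,3]=2  [1,4]=2  [2,3]=1  [3,4]=2
  size 3 → [0,1,4]=3  [0,3,4]=3  [1,2,3]=3  [1,3,4]=6  [2,3,4]=3
  first=0(j) contributes 12
  first=1(k) contributes 6
  first=2(l) contributes 12
|[w]| = 30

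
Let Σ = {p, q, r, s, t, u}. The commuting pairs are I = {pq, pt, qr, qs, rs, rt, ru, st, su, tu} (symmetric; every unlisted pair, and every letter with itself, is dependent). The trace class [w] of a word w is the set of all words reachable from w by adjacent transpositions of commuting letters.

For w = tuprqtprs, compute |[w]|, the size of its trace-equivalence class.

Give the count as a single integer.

drop 0:t onto floor
drop 1:u onto floor
drop 2:p onto {1:u}
drop 3:r onto {2:p}
drop 4:q onto {0:t, 1:u}
drop 5:t onto {4:q}
drop 6:p onto {3:r}
drop 7:r onto {6:p}
drop 8:s onto {6:p}
ground layer = {0:t, 1:u}
drop-orders for the pieces not yet dropped (sum over which currently-grounded one goes next):
  1 to go: {5} 1  {7} 1  {8} 1
  2 to go: {4,5} 1  {5,7} 2  {5,8} 2  {7,8} 2
  3 to go: {0,4,5} 1  {4,5,7} 3  {4,5,8} 3  {5,7,8} 6  {6,7,8} 2
  4 to go: {0,4,5,7} 4  {0,4,5,8} 4  {3,6,7,8} 2  {4,5,7,8} 12  {5,6,7,8} 8
  5 to go: {0,4,5,7,8} 20  {2,3,6,7,8} 2  {3,5,6,7,8} 10  {4,5,6,7,8} 20
  6 to go: {0,4,5,6,7,8} 40  {2,3,5,6,7,8} 12  {3,4,5,6,7,8} 30
  7 to go: {0,3,4,5,6,7,8} 70  {2,3,4,5,6,7,8} 42
  if 0:t drops first: 42 orders
  if 1:u drops first: 112 orders
heap linearizations: 154

154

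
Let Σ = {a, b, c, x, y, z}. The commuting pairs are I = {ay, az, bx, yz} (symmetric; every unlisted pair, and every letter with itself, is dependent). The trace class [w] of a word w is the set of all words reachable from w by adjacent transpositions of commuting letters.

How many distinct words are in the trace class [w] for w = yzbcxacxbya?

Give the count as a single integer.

#0=y has no predecessor
#1=z has no predecessor
#2=b depends on [0:y, 1:z]
#3=c depends on [2:b]
#4=x depends on [3:c]
#5=a depends on [4:x]
#6=c depends on [5:a]
#7=x depends on [6:c]
#8=b depends on [6:c]
#9=y depends on [7:x, 8:b]
#10=a depends on [7:x, 8:b]
sources: [0:y, 1:z]
N(rest) = Σ N(rest − s) over sources s of rest; N(one piece) = 1:
  size 1 → [9]=1  [10]=1
  size 2 → [9,10]=2
  size 3 → [7,9,10]=2  [8,9,10]=2
  size 4 → [7,8,9,10]=4
  size 5 → [6,7,8,9,10]=4
  size 6 → [5,6,7,8,9,10]=4
  size 7 → [4,5,6,7,8,9,10]=4
  size 8 → [3,4,5,6,7,8,9,10]=4
  size 9 → [2,3,4,5,6,7,8,9,10]=4
  first=0(y) contributes 4
  first=1(z) contributes 4
|[w]| = 8

8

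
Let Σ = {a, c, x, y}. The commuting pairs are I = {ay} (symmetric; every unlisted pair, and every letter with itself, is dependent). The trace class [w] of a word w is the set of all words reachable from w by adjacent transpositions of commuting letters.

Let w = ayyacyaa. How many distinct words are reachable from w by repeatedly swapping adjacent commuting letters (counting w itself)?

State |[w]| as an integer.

18

#0=a has no predecessor
#1=y has no predecessor
#2=y depends on [1:y]
#3=a depends on [0:a]
#4=c depends on [2:y, 3:a]
#5=y depends on [4:c]
#6=a depends on [4:c]
#7=a depends on [6:a]
sources: [0:a, 1:y]
N(rest) = Σ N(rest − s) over sources s of rest; N(one piece) = 1:
  size 1 → [5]=1  [7]=1
  size 2 → [5,7]=2  [6,7]=1
  size 3 → [5,6,7]=3
  size 4 → [4,5,6,7]=3
  size 5 → [2,4,5,6,7]=3  [3,4,5,6,7]=3
  size 6 → [0,3,4,5,6,7]=3  [1,2,4,5,6,7]=3  [2,3,4,5,6,7]=6
  first=0(a) contributes 9
  first=1(y) contributes 9
|[w]| = 18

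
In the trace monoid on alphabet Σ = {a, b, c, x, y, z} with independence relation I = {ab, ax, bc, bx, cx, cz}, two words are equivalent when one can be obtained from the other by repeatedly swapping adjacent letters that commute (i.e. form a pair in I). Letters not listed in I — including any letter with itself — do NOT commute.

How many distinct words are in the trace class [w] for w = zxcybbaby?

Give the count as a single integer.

#0=z has no predecessor
#1=x depends on [0:z]
#2=c has no predecessor
#3=y depends on [1:x, 2:c]
#4=b depends on [3:y]
#5=b depends on [4:b]
#6=a depends on [3:y]
#7=b depends on [5:b]
#8=y depends on [6:a, 7:b]
sources: [0:z, 2:c]
N(rest) = Σ N(rest − s) over sources s of rest; N(one piece) = 1:
  size 1 → [8]=1
  size 2 → [6,8]=1  [7,8]=1
  size 3 → [5,7,8]=1  [6,7,8]=2
  size 4 → [4,5,7,8]=1  [5,6,7,8]=3
  size 5 → [4,5,6,7,8]=4
  size 6 → [3,4,5,6,7,8]=4
  size 7 → [1,3,4,5,6,7,8]=4  [2,3,4,5,6,7,8]=4
  first=0(z) contributes 8
  first=2(c) contributes 4
|[w]| = 12

12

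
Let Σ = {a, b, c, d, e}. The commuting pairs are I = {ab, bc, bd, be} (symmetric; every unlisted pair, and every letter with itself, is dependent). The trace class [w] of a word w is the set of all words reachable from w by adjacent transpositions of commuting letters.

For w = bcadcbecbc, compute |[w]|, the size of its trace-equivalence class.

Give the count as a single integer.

#0=b has no predecessor
#1=c has no predecessor
#2=a depends on [1:c]
#3=d depends on [2:a]
#4=c depends on [3:d]
#5=b depends on [0:b]
#6=e depends on [4:c]
#7=c depends on [6:e]
#8=b depends on [5:b]
#9=c depends on [7:c]
sources: [0:b, 1:c]
N(rest) = Σ N(rest − s) over sources s of rest; N(one piece) = 1:
  size 1 → [8]=1  [9]=1
  size 2 → [5,8]=1  [7,9]=1  [8,9]=2
  size 3 → [0,5,8]=1  [5,8,9]=3  [6,7,9]=1  [7,8,9]=3
  size 4 → [0,5,8,9]=4  [4,6,7,9]=1  [5,7,8,9]=6  [6,7,8,9]=4
  size 5 → [0,5,7,8,9]=10  [3,4,6,7,9]=1  [4,6,7,8,9]=5  [5,6,7,8,9]=10
  size 6 → [0,5,6,7,8,9]=20  [2,3,4,6,7,9]=1  [3,4,6,7,8,9]=6  [4,5,6,7,8,9]=15
  size 7 → [0,4,5,6,7,8,9]=35  [1,2,3,4,6,7,9]=1  [2,3,4,6,7,8,9]=7  [3,4,5,6,7,8,9]=21
  size 8 → [0,3,4,5,6,7,8,9]=56  [1,2,3,4,6,7,8,9]=8  [2,3,4,5,6,7,8,9]=28
  first=0(b) contributes 36
  first=1(c) contributes 84
|[w]| = 120

120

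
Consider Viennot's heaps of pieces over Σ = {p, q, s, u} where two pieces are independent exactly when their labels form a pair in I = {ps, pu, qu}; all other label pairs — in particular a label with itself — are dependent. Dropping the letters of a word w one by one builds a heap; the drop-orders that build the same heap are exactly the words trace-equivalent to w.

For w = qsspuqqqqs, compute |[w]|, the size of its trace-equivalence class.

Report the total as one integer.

0(q) covers ∅
1(s) covers 0:q
2(s) covers 1:s
3(p) covers 0:q
4(u) covers 2:s
5(q) covers 2:s, 3:p
6(q) covers 5:q
7(q) covers 6:q
8(q) covers 7:q
9(s) covers 4:u, 8:q
floor of heap: 0:q
completions by unplaced set U, small U first (add the entries for U minus each lowest piece of U):
  |U|=1: {9}:1
  |U|=2: {4,9}:1  {8,9}:1
  |U|=3: {4,8,9}:2  {7,8,9}:1
  |U|=4: {4,7,8,9}:3  {6,7,8,9}:1
  |U|=5: {4,6,7,8,9}:4  {5,6,7,8,9}:1
  |U|=6: {3,5,6,7,8,9}:1  {4,5,6,7,8,9}:5
  |U|=7: {2,4,5,6,7,8,9}:5  {3,4,5,6,7,8,9}:6
  |U|=8: {1,2,4,5,6,7,8,9}:5  {2,3,4,5,6,7,8,9}:11
  start at 0(q): 16

16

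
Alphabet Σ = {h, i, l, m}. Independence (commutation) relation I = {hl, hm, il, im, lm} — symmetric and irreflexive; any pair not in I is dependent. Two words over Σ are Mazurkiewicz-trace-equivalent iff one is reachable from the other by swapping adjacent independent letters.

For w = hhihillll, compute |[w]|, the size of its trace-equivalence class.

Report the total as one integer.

126

piece 0:h — minimal
piece 1:h rests on {0:h}
piece 2:i rests on {1:h}
piece 3:h rests on {2:i}
piece 4:i rests on {3:h}
piece 5:l — minimal
piece 6:l rests on {5:l}
piece 7:l rests on {6:l}
piece 8:l rests on {7:l}
minimal pieces: {0:h, 5:l}
ways to finish when only these pieces remain (= sum over removing one remaining piece with nothing left below it):
  1 left: {4}→1  {8}→1
  2 left: {3,4}→1  {4,8}→2  {7,8}→1
  3 left: {2,3,4}→1  {3,4,8}→3  {4,7,8}→3  {6,7,8}→1
  4 left: {1,2,3,4}→1  {2,3,4,8}→4  {3,4,7,8}→6  {4,6,7,8}→4  {5,6,7,8}→1
  5 left: {0,1,2,3,4}→1  {1,2,3,4,8}→5  {2,3,4,7,8}→10  {3,4,6,7,8}→10  {4,5,6,7,8}→5
  6 left: {0,1,2,3,4,8}→6  {1,2,3,4,7,8}→15  {2,3,4,6,7,8}→20  {3,4,5,6,7,8}→15
  7 left: {0,1,2,3,4,7,8}→21  {1,2,3,4,6,7,8}→35  {2,3,4,5,6,7,8}→35
  placing 0:h first → 70 extensions
  placing 5:l first → 56 extensions
total linear extensions = 126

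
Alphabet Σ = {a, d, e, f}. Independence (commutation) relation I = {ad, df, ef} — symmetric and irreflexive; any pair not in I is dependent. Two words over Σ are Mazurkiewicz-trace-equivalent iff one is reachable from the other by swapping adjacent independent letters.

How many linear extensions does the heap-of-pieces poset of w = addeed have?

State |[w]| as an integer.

3

#0=a has no predecessor
#1=d has no predecessor
#2=d depends on [1:d]
#3=e depends on [0:a, 2:d]
#4=e depends on [3:e]
#5=d depends on [4:e]
sources: [0:a, 1:d]
N(rest) = Σ N(rest − s) over sources s of rest; N(one piece) = 1:
  size 1 → [5]=1
  size 2 → [4,5]=1
  size 3 → [3,4,5]=1
  size 4 → [0,3,4,5]=1  [2,3,4,5]=1
  first=0(a) contributes 1
  first=1(d) contributes 2
|[w]| = 3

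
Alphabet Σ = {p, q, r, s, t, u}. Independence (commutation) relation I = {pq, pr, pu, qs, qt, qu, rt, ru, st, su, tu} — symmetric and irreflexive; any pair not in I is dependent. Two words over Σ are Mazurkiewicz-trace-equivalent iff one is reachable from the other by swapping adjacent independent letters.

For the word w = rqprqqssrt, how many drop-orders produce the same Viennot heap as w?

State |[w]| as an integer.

piece 0:r — minimal
piece 1:q rests on {0:r}
piece 2:p — minimal
piece 3:r rests on {1:q}
piece 4:q rests on {3:r}
piece 5:q rests on {4:q}
piece 6:s rests on {2:p, 3:r}
piece 7:s rests on {6:s}
piece 8:r rests on {5:q, 7:s}
piece 9:t rests on {2:p}
minimal pieces: {0:r, 2:p}
ways to finish when only these pieces remain (= sum over removing one remaining piece with nothing left below it):
  1 left: {8}→1  {9}→1
  2 left: {5,8}→1  {7,8}→1  {8,9}→2
  3 left: {4,5,8}→1  {5,7,8}→2  {5,8,9}→3  {6,7,8}→1  {7,8,9}→3
  4 left: {4,5,7,8}→3  {4,5,8,9}→4  {5,6,7,8}→3  {5,7,8,9}→8  {6,7,8,9}→4
  5 left: {2,6,7,8,9}→4  {4,5,6,7,8}→6  {4,5,7,8,9}→15  {5,6,7,8,9}→15
  6 left: {2,5,6,7,8,9}→19  {3,4,5,6,7,8}→6  {4,5,6,7,8,9}→36
  7 left: {1,3,4,5,6,7,8}→6  {2,4,5,6,7,8,9}→55  {3,4,5,6,7,8,9}→42
  8 left: {0,1,3,4,5,6,7,8}→6  {1,3,4,5,6,7,8,9}→48  {2,3,4,5,6,7,8,9}→97
  placing 0:r first → 145 extensions
  placing 2:p first → 54 extensions
total linear extensions = 199

199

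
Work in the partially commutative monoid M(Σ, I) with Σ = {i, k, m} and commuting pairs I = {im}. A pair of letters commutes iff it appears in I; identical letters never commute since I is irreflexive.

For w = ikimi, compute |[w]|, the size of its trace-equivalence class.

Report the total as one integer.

piece 0:i — minimal
piece 1:k rests on {0:i}
piece 2:i rests on {1:k}
piece 3:m rests on {1:k}
piece 4:i rests on {2:i}
minimal pieces: {0:i}
ways to finish when only these pieces remain (= sum over removing one remaining piece with nothing left below it):
  1 left: {3}→1  {4}→1
  2 left: {2,4}→1  {3,4}→2
  3 left: {2,3,4}→3
  placing 0:i first → 3 extensions

3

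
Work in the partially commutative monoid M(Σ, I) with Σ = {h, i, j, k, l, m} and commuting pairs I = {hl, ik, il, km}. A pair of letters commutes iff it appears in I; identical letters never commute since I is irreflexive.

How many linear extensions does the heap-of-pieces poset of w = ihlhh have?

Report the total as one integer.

0(i) covers ∅
1(h) covers 0:i
2(l) covers ∅
3(h) covers 1:h
4(h) covers 3:h
floor of heap: 0:i, 2:l
completions by unplaced set U, small U first (add the entries for U minus each lowest piece of U):
  |U|=1: {2}:1  {4}:1
  |U|=2: {2,4}:2  {3,4}:1
  |U|=3: {1,3,4}:1  {2,3,4}:3
  start at 0(i): 4
  start at 2(l): 1
sum over floor = 5

5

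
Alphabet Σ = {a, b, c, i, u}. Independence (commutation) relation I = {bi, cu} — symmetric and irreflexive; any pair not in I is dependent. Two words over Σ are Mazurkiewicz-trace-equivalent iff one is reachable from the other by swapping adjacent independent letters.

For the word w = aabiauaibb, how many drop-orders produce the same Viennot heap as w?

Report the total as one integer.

6

drop 0:a onto floor
drop 1:a onto {0:a}
drop 2:b onto {1:a}
drop 3:i onto {1:a}
drop 4:a onto {2:b, 3:i}
drop 5:u onto {4:a}
drop 6:a onto {5:u}
drop 7:i onto {6:a}
drop 8:b onto {6:a}
drop 9:b onto {8:b}
ground layer = {0:a}
drop-orders for the pieces not yet dropped (sum over which currently-grounded one goes next):
  1 to go: {7} 1  {9} 1
  2 to go: {7,9} 2  {8,9} 1
  3 to go: {7,8,9} 3
  4 to go: {6,7,8,9} 3
  5 to go: {5,6,7,8,9} 3
  6 to go: {4,5,6,7,8,9} 3
  7 to go: {2,4,5,6,7,8,9} 3  {3,4,5,6,7,8,9} 3
  8 to go: {2,3,4,5,6,7,8,9} 6
  if 0:a drops first: 6 orders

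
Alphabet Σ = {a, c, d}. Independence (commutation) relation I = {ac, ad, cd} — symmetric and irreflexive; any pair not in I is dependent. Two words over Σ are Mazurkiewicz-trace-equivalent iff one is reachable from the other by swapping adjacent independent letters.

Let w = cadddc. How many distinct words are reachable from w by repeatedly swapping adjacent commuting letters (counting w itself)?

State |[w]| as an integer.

#0=c has no predecessor
#1=a has no predecessor
#2=d has no predecessor
#3=d depends on [2:d]
#4=d depends on [3:d]
#5=c depends on [0:c]
sources: [0:c, 1:a, 2:d]
N(rest) = Σ N(rest − s) over sources s of rest; N(one piece) = 1:
  size 1 → [1]=1  [4]=1  [5]=1
  size 2 → [0,5]=1  [1,4]=2  [1,5]=2  [3,4]=1  [4,5]=2
  size 3 → [0,1,5]=3  [0,4,5]=3  [1,3,4]=3  [1,4,5]=6  [2,3,4]=1  [3,4,5]=3
  size 4 → [0,1,4,5]=12  [0,3,4,5]=6  [1,2,3,4]=4  [1,3,4,5]=12  [2,3,4,5]=4
  first=0(c) contributes 20
  first=1(a) contributes 10
  first=2(d) contributes 30
|[w]| = 60

60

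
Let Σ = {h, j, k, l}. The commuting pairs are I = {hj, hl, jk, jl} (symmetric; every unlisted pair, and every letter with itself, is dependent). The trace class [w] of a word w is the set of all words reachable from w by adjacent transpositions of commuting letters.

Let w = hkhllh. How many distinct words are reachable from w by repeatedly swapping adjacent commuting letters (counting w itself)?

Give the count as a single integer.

drop 0:h onto floor
drop 1:k onto {0:h}
drop 2:h onto {1:k}
drop 3:l onto {1:k}
drop 4:l onto {3:l}
drop 5:h onto {2:h}
ground layer = {0:h}
drop-orders for the pieces not yet dropped (sum over which currently-grounded one goes next):
  1 to go: {4} 1  {5} 1
  2 to go: {2,5} 1  {3,4} 1  {4,5} 2
  3 to go: {2,4,5} 3  {3,4,5} 3
  4 to go: {2,3,4,5} 6
  if 0:h drops first: 6 orders

6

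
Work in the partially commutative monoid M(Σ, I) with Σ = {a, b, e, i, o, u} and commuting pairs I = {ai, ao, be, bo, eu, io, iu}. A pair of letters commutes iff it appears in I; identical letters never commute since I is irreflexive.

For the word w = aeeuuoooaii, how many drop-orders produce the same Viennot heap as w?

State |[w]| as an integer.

460

piece 0:a — minimal
piece 1:e rests on {0:a}
piece 2:e rests on {1:e}
piece 3:u rests on {0:a}
piece 4:u rests on {3:u}
piece 5:o rests on {2:e, 4:u}
piece 6:o rests on {5:o}
piece 7:o rests on {6:o}
piece 8:a rests on {2:e, 4:u}
piece 9:i rests on {2:e}
piece 10:i rests on {9:i}
minimal pieces: {0:a}
ways to finish when only these pieces remain (= sum over removing one remaining piece with nothing left below it):
  1 left: {7}→1  {8}→1  {10}→1
  2 left: {6,7}→1  {7,8}→2  {7,10}→2  {8,10}→2  {9,10}→1
  3 left: {5,6,7}→1  {6,7,8}→3  {6,7,10}→3  {7,8,10}→6  {7,9,10}→3  {8,9,10}→3
  4 left: {5,6,7,8}→4  {5,6,7,10}→4  {6,7,8,10}→12  {6,7,9,10}→6  {7,8,9,10}→12
  5 left: {4,5,6,7,8}→4  {5,6,7,8,10}→20  {5,6,7,9,10}→10  {6,7,8,9,10}→30
  6 left: {3,4,5,6,7,8}→4  {4,5,6,7,8,10}→24  {5,6,7,8,9,10}→60
  7 left: {2,5,6,7,8,9,10}→60  {3,4,5,6,7,8,10}→28  {4,5,6,7,8,9,10}→84
  8 left: {1,2,5,6,7,8,9,10}→60  {2,4,5,6,7,8,9,10}→144  {3,4,5,6,7,8,9,10}→112
  9 left: {1,2,4,5,6,7,8,9,10}→204  {2,3,4,5,6,7,8,9,10}→256
  placing 0:a first → 460 extensions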